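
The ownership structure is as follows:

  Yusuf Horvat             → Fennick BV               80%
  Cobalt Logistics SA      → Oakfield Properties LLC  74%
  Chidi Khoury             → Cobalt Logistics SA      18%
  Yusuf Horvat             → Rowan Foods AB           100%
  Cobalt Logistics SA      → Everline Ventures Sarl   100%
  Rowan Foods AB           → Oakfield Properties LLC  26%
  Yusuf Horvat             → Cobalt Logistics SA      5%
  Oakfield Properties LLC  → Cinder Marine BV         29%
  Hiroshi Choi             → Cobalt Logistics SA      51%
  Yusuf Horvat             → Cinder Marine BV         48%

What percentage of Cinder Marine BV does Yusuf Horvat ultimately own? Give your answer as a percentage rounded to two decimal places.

56.61%

Yusuf reaches Cinder along 3 paths.
Direct stake: 48% = 48%.
Via Cobalt → Oakfield: 5% × 74% × 29% = 1.073%.
Via Rowan → Oakfield: 100% × 26% × 29% = 7.54%.
Total: 48% + 1.073% + 7.54% = 56.613%.
Rounded: 56.61%.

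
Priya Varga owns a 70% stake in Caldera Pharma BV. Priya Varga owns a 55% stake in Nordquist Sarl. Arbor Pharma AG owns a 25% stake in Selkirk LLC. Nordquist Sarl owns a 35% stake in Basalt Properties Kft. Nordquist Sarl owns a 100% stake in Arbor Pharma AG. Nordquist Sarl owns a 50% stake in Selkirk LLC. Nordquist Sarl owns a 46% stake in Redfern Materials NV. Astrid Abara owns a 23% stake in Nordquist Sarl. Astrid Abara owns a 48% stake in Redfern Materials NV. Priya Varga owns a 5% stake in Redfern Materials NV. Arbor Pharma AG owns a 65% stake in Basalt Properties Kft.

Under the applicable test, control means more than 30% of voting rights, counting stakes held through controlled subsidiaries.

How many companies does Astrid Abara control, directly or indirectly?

1

Astrid holds 48% of Redfern, so Astrid controls Redfern.
No other company's threshold is met.
Astrid controls 1 company.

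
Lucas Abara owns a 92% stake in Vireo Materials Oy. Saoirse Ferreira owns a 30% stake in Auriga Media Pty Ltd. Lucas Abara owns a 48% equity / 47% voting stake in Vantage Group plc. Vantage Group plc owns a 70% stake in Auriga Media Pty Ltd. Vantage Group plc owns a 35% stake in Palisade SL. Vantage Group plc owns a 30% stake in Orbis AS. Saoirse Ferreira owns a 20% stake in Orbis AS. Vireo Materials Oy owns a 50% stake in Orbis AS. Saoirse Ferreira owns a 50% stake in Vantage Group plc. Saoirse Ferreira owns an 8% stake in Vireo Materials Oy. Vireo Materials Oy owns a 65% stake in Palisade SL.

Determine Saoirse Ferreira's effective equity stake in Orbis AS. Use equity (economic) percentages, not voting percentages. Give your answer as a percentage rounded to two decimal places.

Saoirse reaches Orbis along 3 paths.
Via Vireo: 8% × 50% = 4%.
Direct stake: 20% = 20%.
Via Vantage: 50% × 30% = 15%.
Total: 4% + 20% + 15% = 39%.
Rounded: 39.00%.

39.00%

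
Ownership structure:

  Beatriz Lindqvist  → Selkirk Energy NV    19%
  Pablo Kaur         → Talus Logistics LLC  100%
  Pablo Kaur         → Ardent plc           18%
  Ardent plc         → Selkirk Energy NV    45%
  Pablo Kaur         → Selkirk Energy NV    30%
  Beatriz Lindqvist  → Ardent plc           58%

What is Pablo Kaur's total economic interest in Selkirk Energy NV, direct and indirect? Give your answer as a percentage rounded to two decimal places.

38.10%

Pablo reaches Selkirk along 2 paths.
Direct stake: 30% = 30%.
Via Ardent: 18% × 45% = 8.1%.
Total: 30% + 8.1% = 38.1%.
Rounded: 38.10%.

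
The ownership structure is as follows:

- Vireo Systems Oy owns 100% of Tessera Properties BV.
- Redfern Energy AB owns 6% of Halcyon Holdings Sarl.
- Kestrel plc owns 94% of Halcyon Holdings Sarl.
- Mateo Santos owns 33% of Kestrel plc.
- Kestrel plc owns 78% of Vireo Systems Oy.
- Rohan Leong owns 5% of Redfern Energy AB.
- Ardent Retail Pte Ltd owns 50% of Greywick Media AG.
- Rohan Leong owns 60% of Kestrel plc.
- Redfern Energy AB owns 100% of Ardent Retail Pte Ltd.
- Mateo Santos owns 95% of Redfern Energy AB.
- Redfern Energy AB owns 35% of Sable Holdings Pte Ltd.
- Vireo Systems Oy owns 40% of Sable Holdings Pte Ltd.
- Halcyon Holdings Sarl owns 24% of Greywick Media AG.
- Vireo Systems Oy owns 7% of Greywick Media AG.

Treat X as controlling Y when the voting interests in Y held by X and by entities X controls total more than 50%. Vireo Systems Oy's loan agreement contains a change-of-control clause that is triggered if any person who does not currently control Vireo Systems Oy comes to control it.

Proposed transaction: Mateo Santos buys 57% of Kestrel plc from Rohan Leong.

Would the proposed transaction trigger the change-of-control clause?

Yes

The purchase adds only to Mateo's holdings (Rohan's stake shrinks), so Mateo is the only person who could newly come to control Vireo.
Mateo holds 95% of Redfern, so Mateo controls Redfern.
Redfern holds 100% of Ardent, so Mateo controls Ardent.
Neither Mateo nor any entity Mateo controls holds any voting interest in Vireo.
So before the transaction, Mateo does not control Vireo.
After the purchase, Mateo's direct stake in Kestrel rises to 33% + 57% = 90%, and Rohan's stake falls to 3%.
Mateo holds 90% of Kestrel, so Mateo controls Kestrel.
Kestrel holds 78% of Vireo, so Mateo controls Vireo.
Mateo did not control Vireo before and does after, so the clause is triggered.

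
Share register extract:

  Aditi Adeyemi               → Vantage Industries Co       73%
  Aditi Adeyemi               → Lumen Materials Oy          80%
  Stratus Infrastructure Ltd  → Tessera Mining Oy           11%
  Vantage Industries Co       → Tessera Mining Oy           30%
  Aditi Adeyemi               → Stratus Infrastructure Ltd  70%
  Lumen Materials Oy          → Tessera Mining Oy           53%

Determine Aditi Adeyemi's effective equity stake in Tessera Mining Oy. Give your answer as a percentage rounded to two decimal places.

Aditi reaches Tessera along 3 paths.
Via Vantage: 73% × 30% = 21.9%.
Via Lumen: 80% × 53% = 42.4%.
Via Stratus: 70% × 11% = 7.7%.
Total: 21.9% + 42.4% + 7.7% = 72%.
Rounded: 72.00%.

72.00%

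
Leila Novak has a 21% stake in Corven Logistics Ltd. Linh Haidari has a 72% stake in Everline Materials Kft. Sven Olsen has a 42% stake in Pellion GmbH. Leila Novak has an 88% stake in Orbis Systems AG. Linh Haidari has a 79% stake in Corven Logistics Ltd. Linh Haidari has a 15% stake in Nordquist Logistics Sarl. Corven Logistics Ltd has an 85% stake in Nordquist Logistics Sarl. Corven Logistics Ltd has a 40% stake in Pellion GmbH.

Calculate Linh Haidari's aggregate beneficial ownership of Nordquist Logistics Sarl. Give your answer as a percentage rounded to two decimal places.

82.15%

Linh reaches Nordquist along 2 paths.
Direct stake: 15% = 15%.
Via Corven: 79% × 85% = 67.15%.
Total: 15% + 67.15% = 82.15%.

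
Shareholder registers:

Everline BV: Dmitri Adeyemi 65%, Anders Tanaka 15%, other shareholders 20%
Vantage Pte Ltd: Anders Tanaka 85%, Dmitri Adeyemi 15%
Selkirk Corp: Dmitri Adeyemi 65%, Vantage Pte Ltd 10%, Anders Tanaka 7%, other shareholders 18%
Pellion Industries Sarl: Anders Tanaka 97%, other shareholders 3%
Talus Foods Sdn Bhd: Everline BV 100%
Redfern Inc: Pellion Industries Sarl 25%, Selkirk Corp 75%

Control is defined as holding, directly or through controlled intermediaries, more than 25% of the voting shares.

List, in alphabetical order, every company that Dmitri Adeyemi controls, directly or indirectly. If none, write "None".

Dmitri holds 65% of Everline, so Dmitri controls Everline.
Dmitri holds 65% of Selkirk, so Dmitri controls Selkirk.
Everline holds 100% of Talus, so Dmitri controls Talus.
Selkirk holds 75% of Redfern, so Dmitri controls Redfern.
No other company's threshold is met.

Everline BV, Redfern Inc, Selkirk Corp, Talus Foods Sdn Bhd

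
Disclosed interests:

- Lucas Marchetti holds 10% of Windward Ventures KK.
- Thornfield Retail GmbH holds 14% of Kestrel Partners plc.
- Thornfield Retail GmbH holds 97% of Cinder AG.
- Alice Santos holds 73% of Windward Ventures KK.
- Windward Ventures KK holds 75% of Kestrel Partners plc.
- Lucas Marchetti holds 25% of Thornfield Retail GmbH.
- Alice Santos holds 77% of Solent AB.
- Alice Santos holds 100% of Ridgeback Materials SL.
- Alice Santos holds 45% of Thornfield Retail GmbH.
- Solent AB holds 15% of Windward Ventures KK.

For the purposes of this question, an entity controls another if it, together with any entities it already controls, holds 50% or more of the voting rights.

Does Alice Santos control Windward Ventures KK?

Alice holds 77% of Solent, so Alice controls Solent.
Alice and Solent together hold 73% + 15% = 88% of Windward, so Alice controls Windward.

Yes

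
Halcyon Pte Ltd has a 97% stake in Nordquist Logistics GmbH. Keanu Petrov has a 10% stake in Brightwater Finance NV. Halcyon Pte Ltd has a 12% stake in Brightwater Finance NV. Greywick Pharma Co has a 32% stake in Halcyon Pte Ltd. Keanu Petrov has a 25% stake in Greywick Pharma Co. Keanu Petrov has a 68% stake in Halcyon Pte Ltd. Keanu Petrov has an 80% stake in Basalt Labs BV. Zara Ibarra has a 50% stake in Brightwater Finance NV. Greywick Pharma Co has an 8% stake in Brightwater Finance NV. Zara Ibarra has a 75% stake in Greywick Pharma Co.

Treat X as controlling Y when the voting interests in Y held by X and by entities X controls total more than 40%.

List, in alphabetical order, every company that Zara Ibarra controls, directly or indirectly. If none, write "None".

Zara holds 75% of Greywick, so Zara controls Greywick.
Greywick and Zara together hold 8% + 50% = 58% of Brightwater, so Zara controls Brightwater.
No other company's threshold is met.

Brightwater Finance NV, Greywick Pharma Co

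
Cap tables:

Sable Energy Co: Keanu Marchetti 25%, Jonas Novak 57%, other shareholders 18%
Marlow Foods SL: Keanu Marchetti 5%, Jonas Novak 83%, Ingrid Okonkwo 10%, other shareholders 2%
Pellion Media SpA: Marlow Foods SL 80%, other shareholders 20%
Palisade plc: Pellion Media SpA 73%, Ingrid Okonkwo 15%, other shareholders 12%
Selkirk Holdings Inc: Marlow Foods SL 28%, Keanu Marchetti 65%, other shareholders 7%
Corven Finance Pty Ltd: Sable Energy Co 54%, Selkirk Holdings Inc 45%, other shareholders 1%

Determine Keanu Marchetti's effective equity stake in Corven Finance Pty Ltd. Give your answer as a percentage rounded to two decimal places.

43.38%

Keanu reaches Corven along 3 paths.
Via Sable: 25% × 54% = 13.5%.
Via Marlow → Selkirk: 5% × 28% × 45% = 0.63%.
Via Selkirk: 65% × 45% = 29.25%.
Total: 13.5% + 0.63% + 29.25% = 43.38%.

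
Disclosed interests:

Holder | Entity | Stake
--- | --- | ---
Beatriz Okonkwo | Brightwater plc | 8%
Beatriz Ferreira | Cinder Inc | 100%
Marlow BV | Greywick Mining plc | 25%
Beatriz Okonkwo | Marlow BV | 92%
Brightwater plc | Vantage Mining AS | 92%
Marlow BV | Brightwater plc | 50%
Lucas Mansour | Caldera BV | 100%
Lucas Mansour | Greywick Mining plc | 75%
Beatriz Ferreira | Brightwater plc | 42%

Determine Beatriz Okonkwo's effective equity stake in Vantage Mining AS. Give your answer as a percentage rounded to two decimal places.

Beatriz Okonkwo reaches Vantage along 2 paths.
Via Marlow → Brightwater: 92% × 50% × 92% = 42.32%.
Via Brightwater: 8% × 92% = 7.36%.
Total: 42.32% + 7.36% = 49.68%.

49.68%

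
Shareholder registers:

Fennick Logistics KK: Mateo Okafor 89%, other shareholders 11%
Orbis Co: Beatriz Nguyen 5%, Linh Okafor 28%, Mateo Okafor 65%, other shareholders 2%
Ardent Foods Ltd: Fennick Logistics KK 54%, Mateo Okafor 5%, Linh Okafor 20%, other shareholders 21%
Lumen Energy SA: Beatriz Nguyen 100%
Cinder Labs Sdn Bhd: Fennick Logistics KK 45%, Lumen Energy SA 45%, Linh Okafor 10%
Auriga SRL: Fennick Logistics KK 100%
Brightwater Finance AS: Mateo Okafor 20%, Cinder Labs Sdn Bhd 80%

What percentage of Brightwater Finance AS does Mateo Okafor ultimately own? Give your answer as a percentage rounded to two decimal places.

52.04%

Mateo reaches Brightwater along 2 paths.
Direct stake: 20% = 20%.
Via Fennick → Cinder: 89% × 45% × 80% = 32.04%.
Total: 20% + 32.04% = 52.04%.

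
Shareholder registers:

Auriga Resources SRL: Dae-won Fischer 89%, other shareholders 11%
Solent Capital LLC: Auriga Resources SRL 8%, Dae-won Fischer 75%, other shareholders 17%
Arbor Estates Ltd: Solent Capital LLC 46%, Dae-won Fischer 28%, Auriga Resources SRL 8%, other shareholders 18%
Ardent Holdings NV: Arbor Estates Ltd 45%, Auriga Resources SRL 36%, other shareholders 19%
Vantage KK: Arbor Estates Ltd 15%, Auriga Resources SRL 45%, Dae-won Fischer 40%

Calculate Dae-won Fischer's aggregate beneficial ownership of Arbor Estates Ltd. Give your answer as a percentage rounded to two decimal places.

72.90%

Dae-won reaches Arbor along 4 paths.
Via Auriga → Solent: 89% × 8% × 46% = 3.2752%.
Via Solent: 75% × 46% = 34.5%.
Direct stake: 28% = 28%.
Via Auriga: 89% × 8% = 7.12%.
Total: 3.2752% + 34.5% + 28% + 7.12% = 72.8952%.
Rounded: 72.90%.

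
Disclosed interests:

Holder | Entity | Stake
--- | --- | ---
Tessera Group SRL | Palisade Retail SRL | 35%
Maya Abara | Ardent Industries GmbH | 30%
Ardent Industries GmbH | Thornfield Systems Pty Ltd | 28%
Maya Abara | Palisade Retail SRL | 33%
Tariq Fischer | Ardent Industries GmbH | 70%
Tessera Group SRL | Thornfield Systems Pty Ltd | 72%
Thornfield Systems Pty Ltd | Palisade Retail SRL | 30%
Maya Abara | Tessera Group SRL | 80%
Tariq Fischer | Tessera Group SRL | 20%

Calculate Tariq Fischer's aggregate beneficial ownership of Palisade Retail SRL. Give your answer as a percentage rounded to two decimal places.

17.20%

Tariq reaches Palisade along 3 paths.
Via Tessera: 20% × 35% = 7%.
Via Ardent → Thornfield: 70% × 28% × 30% = 5.88%.
Via Tessera → Thornfield: 20% × 72% × 30% = 4.32%.
Total: 7% + 5.88% + 4.32% = 17.2%.
Rounded: 17.20%.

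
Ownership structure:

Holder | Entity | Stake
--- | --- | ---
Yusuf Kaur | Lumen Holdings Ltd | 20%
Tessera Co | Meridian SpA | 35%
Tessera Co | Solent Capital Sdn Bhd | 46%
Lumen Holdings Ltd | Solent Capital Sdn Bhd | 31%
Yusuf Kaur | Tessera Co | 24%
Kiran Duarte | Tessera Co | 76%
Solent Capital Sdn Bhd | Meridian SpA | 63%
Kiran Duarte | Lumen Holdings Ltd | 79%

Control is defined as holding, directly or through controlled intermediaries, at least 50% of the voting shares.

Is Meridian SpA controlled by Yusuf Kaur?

Yusuf's largest direct stake is 24% in Tessera, which does not meet the threshold, so Yusuf controls no company.
Neither Yusuf nor any entity Yusuf controls holds any voting interest in Meridian.
So Yusuf does not control Meridian.

No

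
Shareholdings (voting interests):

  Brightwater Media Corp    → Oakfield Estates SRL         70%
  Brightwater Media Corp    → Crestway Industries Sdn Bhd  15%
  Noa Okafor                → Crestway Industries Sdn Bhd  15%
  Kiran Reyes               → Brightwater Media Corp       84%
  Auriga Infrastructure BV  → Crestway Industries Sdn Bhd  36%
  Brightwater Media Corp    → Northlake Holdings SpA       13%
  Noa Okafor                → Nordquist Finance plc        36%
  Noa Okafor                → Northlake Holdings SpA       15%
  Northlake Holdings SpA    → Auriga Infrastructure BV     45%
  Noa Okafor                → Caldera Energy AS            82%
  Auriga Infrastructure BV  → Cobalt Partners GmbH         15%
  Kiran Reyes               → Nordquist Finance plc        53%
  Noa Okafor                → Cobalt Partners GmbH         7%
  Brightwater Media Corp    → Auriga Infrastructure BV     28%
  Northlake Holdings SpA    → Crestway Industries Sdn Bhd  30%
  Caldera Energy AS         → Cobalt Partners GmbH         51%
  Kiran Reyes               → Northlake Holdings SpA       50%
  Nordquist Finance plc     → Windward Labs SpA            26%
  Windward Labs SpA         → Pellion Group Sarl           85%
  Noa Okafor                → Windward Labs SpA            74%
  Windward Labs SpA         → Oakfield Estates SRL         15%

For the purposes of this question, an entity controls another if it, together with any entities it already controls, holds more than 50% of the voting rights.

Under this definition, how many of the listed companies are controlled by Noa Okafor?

Noa holds 74% of Windward, so Noa controls Windward.
Windward holds 85% of Pellion, so Noa controls Pellion.
Noa holds 82% of Caldera, so Noa controls Caldera.
Caldera and Noa together hold 51% + 7% = 58% of Cobalt, so Noa controls Cobalt.
No other company's threshold is met.
Noa controls 4 companies.

4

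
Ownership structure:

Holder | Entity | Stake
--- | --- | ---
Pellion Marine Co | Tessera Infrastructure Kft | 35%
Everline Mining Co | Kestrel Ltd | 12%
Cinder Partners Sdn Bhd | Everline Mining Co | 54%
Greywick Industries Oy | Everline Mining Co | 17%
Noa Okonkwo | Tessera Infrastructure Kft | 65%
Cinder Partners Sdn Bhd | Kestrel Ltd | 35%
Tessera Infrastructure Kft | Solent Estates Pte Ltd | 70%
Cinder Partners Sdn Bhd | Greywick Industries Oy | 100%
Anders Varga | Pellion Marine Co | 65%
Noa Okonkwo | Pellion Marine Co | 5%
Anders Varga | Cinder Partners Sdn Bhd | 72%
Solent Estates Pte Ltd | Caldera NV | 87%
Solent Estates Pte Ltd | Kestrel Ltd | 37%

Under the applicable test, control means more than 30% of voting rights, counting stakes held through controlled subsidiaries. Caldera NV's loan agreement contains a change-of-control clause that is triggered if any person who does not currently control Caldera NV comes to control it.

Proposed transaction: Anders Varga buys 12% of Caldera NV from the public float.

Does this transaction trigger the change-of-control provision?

The purchase changes only Anders's holdings, so Anders is the only person who could newly come to control Caldera.
Anders holds 65% of Pellion, so Anders controls Pellion.
Pellion holds 35% of Tessera, so Anders controls Tessera.
Tessera holds 70% of Solent, so Anders controls Solent.
Solent holds 87% of Caldera, so Anders controls Caldera.
So Anders already controls Caldera before the transaction.
After the purchase, Anders holds 12% of Caldera directly.
Anders controlled Caldera already, so this is not a new person acquiring control; every other person's position is unchanged or reduced.
No new person acquires control, so the clause is not triggered.

No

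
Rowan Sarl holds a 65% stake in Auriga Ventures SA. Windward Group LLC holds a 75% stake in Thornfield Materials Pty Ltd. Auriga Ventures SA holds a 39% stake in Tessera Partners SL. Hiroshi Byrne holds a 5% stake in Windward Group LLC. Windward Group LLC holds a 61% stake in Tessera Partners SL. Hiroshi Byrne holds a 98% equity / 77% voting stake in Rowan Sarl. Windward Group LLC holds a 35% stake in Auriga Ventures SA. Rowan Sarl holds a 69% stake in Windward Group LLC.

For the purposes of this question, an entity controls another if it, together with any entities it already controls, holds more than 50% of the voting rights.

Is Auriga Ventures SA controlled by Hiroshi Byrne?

Yes

Hiroshi holds 77% of Rowan, so Hiroshi controls Rowan.
Hiroshi and Rowan together hold 5% + 69% = 74% of Windward, so Hiroshi controls Windward.
Rowan and Windward together hold 65% + 35% = 100% of Auriga, so Hiroshi controls Auriga.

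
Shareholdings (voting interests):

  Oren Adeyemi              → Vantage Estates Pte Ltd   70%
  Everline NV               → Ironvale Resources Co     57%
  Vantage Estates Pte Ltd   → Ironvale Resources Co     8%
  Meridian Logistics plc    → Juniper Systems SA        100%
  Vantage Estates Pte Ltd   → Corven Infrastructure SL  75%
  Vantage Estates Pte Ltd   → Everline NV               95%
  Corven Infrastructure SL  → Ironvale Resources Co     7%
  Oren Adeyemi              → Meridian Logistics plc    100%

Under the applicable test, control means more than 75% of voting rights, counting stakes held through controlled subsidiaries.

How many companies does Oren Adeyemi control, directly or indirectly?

2

Oren holds 100% of Meridian, so Oren controls Meridian.
Meridian holds 100% of Juniper, so Oren controls Juniper.
No other company's threshold is met.
Oren controls 2 companies.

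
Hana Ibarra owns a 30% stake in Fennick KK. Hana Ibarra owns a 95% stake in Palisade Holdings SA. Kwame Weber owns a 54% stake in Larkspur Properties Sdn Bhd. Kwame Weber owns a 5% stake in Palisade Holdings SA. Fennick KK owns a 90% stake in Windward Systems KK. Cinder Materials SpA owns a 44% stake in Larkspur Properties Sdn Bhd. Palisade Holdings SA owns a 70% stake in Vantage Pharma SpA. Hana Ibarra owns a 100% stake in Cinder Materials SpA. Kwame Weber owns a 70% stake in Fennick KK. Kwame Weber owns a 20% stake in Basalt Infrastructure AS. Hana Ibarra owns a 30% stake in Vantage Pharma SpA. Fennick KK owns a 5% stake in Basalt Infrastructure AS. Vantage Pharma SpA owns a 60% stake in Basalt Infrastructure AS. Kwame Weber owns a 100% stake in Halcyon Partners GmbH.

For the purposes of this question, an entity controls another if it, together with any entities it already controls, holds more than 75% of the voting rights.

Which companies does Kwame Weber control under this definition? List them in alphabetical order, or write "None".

Halcyon Partners GmbH

Kwame holds 100% of Halcyon, so Kwame controls Halcyon.
No other company's threshold is met.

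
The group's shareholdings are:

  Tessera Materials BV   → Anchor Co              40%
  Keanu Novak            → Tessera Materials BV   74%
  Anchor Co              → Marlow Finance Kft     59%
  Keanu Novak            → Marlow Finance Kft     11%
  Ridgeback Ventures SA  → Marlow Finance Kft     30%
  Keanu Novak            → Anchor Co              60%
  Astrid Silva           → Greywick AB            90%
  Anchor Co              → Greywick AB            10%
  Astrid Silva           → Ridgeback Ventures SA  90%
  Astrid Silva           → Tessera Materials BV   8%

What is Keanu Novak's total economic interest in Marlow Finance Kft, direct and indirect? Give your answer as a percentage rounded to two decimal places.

Keanu reaches Marlow along 3 paths.
Direct stake: 11% = 11%.
Via Tessera → Anchor: 74% × 40% × 59% = 17.464%.
Via Anchor: 60% × 59% = 35.4%.
Total: 11% + 17.464% + 35.4% = 63.864%.
Rounded: 63.86%.

63.86%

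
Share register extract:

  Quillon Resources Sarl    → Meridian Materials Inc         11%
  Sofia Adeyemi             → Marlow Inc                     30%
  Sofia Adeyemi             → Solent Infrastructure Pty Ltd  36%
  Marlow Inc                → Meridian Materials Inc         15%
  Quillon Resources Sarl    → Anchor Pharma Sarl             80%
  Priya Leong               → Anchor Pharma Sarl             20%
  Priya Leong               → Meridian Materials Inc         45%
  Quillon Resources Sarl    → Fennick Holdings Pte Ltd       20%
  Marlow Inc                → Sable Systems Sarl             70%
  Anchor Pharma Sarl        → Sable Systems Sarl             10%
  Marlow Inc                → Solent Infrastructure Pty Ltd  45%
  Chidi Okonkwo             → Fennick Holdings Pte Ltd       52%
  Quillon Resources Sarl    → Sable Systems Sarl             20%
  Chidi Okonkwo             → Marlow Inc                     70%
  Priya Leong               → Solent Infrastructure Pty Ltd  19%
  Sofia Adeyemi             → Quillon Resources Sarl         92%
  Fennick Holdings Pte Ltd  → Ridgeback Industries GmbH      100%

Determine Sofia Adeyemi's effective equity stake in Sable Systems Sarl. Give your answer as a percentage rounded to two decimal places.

Sofia reaches Sable along 3 paths.
Via Marlow: 30% × 70% = 21%.
Via Quillon: 92% × 20% = 18.4%.
Via Quillon → Anchor: 92% × 80% × 10% = 7.36%.
Total: 21% + 18.4% + 7.36% = 46.76%.

46.76%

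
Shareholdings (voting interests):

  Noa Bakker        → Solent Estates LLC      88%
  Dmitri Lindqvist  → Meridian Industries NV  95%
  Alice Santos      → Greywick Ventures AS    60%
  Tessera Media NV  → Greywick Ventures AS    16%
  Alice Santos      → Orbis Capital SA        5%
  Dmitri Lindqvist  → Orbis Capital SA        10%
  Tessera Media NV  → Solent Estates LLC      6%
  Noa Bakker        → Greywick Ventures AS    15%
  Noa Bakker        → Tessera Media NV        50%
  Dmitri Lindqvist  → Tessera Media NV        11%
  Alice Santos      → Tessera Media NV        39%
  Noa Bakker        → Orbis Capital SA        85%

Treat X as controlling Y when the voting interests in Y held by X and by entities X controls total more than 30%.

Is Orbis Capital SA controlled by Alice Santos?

Alice holds 39% of Tessera, so Alice controls Tessera.
Alice and Tessera together hold 60% + 16% = 76% of Greywick, so Alice controls Greywick.
In Orbis, Alice's side holds only 5%, not > 30%.
So Alice does not control Orbis.

No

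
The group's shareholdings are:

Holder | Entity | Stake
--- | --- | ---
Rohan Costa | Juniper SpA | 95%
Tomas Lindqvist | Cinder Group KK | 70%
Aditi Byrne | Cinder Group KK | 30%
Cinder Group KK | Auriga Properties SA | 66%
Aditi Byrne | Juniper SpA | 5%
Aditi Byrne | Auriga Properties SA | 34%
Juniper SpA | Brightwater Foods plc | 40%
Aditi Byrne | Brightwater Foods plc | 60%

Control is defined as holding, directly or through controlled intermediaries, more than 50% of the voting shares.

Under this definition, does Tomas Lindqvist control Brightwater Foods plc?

Tomas holds 70% of Cinder, so Tomas controls Cinder.
Cinder holds 66% of Auriga, so Tomas controls Auriga.
Neither Tomas nor any entity Tomas controls holds any voting interest in Brightwater.
So Tomas does not control Brightwater.

No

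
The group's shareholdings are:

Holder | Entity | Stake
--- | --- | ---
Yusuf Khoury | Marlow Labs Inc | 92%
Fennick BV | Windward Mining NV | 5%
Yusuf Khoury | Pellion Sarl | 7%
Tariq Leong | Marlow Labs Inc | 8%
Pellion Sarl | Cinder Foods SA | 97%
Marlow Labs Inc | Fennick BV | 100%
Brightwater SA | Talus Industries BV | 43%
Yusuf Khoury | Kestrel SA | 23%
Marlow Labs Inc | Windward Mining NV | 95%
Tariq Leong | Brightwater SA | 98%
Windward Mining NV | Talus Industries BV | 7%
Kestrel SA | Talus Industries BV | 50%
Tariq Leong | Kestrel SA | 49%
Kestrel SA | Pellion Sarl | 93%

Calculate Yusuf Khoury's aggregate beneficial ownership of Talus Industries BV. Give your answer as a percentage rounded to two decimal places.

17.94%

Yusuf reaches Talus along 3 paths.
Via Marlow → Windward: 92% × 95% × 7% = 6.118%.
Via Marlow → Fennick → Windward: 92% × 100% × 5% × 7% = 0.322%.
Via Kestrel: 23% × 50% = 11.5%.
Total: 6.118% + 0.322% + 11.5% = 17.94%.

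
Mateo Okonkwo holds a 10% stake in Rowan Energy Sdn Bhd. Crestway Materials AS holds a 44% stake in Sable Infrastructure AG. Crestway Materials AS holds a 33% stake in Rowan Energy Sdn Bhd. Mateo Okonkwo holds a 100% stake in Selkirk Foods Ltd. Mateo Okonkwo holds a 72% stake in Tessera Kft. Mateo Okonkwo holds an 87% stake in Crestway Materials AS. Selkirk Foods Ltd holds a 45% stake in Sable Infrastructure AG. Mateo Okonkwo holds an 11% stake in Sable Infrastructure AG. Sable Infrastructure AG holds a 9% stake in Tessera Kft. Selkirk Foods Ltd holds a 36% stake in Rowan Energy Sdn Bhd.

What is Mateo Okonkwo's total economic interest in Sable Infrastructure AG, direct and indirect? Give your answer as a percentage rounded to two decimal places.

94.28%

Mateo reaches Sable along 3 paths.
Via Crestway: 87% × 44% = 38.28%.
Direct stake: 11% = 11%.
Via Selkirk: 100% × 45% = 45%.
Total: 38.28% + 11% + 45% = 94.28%.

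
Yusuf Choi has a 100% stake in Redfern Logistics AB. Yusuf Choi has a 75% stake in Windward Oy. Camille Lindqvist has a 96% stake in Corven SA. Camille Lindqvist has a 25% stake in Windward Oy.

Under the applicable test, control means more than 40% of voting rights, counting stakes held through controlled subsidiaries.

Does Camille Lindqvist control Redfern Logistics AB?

Camille holds 96% of Corven, so Camille controls Corven.
Neither Camille nor any entity Camille controls holds any voting interest in Redfern.
So Camille does not control Redfern.

No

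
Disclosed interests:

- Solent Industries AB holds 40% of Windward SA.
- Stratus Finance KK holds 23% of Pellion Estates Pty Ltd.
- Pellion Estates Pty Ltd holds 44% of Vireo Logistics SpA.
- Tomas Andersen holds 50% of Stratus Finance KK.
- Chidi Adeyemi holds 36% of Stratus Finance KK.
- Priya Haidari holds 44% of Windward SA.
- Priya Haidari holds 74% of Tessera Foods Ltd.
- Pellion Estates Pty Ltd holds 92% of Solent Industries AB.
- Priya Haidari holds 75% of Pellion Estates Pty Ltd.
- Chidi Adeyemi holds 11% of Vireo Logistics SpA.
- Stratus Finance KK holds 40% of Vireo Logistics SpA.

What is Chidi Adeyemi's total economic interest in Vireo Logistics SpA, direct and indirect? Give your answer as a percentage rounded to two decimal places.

Chidi reaches Vireo along 3 paths.
Via Stratus: 36% × 40% = 14.4%.
Via Stratus → Pellion: 36% × 23% × 44% = 3.6432%.
Direct stake: 11% = 11%.
Total: 14.4% + 3.6432% + 11% = 29.0432%.
Rounded: 29.04%.

29.04%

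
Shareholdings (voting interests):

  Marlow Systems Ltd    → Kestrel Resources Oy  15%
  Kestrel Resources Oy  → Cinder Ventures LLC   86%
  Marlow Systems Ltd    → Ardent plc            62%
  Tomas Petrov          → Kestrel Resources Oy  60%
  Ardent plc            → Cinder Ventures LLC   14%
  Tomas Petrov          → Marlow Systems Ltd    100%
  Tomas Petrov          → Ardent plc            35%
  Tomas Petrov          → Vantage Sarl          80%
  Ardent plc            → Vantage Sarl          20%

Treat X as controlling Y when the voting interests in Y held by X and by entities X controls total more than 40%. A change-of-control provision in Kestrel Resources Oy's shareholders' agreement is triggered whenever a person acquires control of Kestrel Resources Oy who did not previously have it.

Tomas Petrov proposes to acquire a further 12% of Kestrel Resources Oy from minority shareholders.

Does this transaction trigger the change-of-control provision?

No

The purchase changes only Tomas's holdings, so Tomas is the only person who could newly come to control Kestrel.
Tomas holds 100% of Marlow, so Tomas controls Marlow.
Tomas and Marlow together hold 60% + 15% = 75% of Kestrel, so Tomas controls Kestrel.
So Tomas already controls Kestrel before the transaction.
After the purchase, Tomas's direct stake in Kestrel rises to 60% + 12% = 72%.
Tomas controlled Kestrel already, so this is not a new person acquiring control; every other person's position is unchanged or reduced.
No new person acquires control, so the clause is not triggered.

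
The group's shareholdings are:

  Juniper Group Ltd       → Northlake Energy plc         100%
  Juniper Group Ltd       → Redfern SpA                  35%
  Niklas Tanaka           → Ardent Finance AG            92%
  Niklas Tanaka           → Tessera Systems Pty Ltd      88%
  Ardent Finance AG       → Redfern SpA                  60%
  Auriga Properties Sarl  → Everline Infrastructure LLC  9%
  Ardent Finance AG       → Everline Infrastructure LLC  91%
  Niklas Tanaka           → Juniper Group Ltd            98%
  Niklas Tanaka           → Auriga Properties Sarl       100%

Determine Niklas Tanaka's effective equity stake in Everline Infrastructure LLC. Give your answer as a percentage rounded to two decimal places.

92.72%

Niklas reaches Everline along 2 paths.
Via Ardent: 92% × 91% = 83.72%.
Via Auriga: 100% × 9% = 9%.
Total: 83.72% + 9% = 92.72%.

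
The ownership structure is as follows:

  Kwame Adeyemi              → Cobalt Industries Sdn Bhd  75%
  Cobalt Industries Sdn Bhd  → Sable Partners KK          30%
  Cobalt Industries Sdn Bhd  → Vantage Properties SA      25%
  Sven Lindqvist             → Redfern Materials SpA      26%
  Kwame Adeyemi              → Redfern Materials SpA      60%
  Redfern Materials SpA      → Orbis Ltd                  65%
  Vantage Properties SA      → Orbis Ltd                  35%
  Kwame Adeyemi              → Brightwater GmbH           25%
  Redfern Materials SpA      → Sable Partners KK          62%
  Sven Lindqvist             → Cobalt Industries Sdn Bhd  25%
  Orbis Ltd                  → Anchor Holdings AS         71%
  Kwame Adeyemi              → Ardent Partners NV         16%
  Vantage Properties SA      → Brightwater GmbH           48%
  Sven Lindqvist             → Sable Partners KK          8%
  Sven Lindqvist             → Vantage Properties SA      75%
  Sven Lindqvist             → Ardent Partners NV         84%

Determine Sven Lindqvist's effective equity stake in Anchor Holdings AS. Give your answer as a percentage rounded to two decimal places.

32.19%

Sven reaches Anchor along 3 paths.
Via Redfern → Orbis: 26% × 65% × 71% = 11.999%.
Via Vantage → Orbis: 75% × 35% × 71% = 18.6375%.
Via Cobalt → Vantage → Orbis: 25% × 25% × 35% × 71% = 1.553125%.
Total: 11.999% + 18.6375% + 1.553125% = 32.189625%.
Rounded: 32.19%.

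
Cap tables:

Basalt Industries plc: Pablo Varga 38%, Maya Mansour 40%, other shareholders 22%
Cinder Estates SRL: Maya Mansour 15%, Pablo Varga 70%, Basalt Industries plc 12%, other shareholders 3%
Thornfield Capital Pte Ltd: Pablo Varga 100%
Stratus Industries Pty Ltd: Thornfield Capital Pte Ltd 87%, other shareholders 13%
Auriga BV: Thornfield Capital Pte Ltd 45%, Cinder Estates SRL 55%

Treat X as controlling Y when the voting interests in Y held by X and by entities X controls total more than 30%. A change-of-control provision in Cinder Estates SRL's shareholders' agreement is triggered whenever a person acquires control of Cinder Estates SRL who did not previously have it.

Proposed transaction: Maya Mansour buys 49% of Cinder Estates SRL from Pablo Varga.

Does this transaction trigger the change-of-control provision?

Yes

The purchase adds only to Maya's holdings (Pablo's stake shrinks), so Maya is the only person who could newly come to control Cinder.
Maya holds 40% of Basalt, so Maya controls Basalt.
In Cinder, Maya's side holds only 15% + 12% = 27%, not > 30%.
So before the transaction, Maya does not control Cinder.
After the purchase, Maya's direct stake in Cinder rises to 15% + 49% = 64%, and Pablo's stake falls to 21%.
Maya and Basalt together hold 64% + 12% = 76% of Cinder, so Maya controls Cinder.
Maya did not control Cinder before and does after, so the clause is triggered.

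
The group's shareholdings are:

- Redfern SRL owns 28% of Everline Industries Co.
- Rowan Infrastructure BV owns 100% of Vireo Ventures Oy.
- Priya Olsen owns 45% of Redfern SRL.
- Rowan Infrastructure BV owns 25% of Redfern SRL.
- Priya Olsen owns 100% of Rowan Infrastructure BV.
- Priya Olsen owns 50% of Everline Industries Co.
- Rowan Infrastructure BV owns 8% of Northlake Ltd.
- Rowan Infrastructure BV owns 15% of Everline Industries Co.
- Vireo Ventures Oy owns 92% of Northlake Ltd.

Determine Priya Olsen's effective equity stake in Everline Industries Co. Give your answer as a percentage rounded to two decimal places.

Priya reaches Everline along 4 paths.
Direct stake: 50% = 50%.
Via Redfern: 45% × 28% = 12.6%.
Via Rowan → Redfern: 100% × 25% × 28% = 7%.
Via Rowan: 100% × 15% = 15%.
Total: 50% + 12.6% + 7% + 15% = 84.6%.
Rounded: 84.60%.

84.60%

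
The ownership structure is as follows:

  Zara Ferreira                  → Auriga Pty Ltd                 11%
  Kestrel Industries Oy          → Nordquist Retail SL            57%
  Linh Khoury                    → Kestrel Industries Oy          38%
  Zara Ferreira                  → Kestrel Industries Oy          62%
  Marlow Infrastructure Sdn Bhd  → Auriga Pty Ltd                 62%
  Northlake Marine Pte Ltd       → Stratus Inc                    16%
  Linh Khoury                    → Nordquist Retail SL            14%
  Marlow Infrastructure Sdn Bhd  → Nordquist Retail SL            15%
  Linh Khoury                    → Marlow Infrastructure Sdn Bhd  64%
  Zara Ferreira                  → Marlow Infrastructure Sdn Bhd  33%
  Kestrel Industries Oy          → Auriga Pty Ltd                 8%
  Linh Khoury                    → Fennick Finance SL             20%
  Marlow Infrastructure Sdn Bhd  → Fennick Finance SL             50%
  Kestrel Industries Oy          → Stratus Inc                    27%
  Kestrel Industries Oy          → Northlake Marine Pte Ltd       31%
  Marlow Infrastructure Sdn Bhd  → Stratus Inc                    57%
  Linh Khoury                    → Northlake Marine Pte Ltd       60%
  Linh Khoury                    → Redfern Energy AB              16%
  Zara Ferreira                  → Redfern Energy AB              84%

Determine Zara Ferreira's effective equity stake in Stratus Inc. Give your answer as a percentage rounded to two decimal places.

Zara reaches Stratus along 3 paths.
Via Marlow: 33% × 57% = 18.81%.
Via Kestrel: 62% × 27% = 16.74%.
Via Kestrel → Northlake: 62% × 31% × 16% = 3.0752%.
Total: 18.81% + 16.74% + 3.0752% = 38.6252%.
Rounded: 38.63%.

38.63%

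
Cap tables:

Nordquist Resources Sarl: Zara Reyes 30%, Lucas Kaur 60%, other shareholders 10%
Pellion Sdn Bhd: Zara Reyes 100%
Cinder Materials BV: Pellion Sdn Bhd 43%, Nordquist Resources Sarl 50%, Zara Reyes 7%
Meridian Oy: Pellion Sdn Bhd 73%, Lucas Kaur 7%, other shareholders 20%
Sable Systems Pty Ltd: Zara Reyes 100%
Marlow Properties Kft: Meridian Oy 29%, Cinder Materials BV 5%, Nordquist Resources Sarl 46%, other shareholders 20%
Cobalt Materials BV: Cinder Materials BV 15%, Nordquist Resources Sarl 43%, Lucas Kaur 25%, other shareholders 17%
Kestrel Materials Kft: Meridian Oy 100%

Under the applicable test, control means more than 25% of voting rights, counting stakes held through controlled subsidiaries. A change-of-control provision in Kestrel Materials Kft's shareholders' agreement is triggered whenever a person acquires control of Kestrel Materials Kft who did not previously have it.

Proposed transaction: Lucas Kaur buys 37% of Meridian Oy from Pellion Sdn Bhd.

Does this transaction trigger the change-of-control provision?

Yes

The purchase adds only to Lucas's holdings (Pellion's stake shrinks), so Lucas is the only person who could newly come to control Kestrel.
Lucas holds 60% of Nordquist, so Lucas controls Nordquist.
Nordquist holds 50% of Cinder, so Lucas controls Cinder.
Cinder and Nordquist together hold 5% + 46% = 51% of Marlow, so Lucas controls Marlow.
Cinder and Nordquist and Lucas together hold 15% + 43% + 25% = 83% of Cobalt, so Lucas controls Cobalt.
Neither Lucas nor any entity Lucas controls holds any voting interest in Kestrel.
So before the transaction, Lucas does not control Kestrel.
After the purchase, Lucas's direct stake in Meridian rises to 7% + 37% = 44%, and Pellion's stake falls to 36%.
Lucas holds 44% of Meridian, so Lucas controls Meridian.
Meridian holds 100% of Kestrel, so Lucas controls Kestrel.
Lucas did not control Kestrel before and does after, so the clause is triggered.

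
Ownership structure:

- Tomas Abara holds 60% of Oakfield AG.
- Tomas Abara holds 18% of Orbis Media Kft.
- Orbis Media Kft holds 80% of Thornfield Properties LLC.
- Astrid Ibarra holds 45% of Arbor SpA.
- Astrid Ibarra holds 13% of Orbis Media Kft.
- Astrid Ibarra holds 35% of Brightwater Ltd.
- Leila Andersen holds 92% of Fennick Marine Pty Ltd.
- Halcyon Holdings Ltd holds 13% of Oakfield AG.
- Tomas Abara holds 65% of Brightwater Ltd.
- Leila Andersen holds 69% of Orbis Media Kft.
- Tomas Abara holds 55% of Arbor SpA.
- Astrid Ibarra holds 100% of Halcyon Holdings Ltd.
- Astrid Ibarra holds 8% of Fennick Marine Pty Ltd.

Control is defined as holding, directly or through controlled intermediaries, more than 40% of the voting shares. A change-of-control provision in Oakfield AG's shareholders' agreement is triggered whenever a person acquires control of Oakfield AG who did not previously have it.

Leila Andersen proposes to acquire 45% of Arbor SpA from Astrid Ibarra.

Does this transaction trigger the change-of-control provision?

The purchase adds only to Leila's holdings (Astrid's stake shrinks), so Leila is the only person who could newly come to control Oakfield.
Leila holds 69% of Orbis, so Leila controls Orbis.
Leila holds 92% of Fennick, so Leila controls Fennick.
Orbis holds 80% of Thornfield, so Leila controls Thornfield.
Neither Leila nor any entity Leila controls holds any voting interest in Oakfield.
So before the transaction, Leila does not control Oakfield.
After the purchase, Leila holds 45% of Arbor directly, and Astrid's stake falls to 0%.
Leila holds 45% of Arbor, so Leila controls Arbor.
After the transaction, neither Leila nor any entity Leila controls holds a voting interest in Oakfield, so Leila still does not control it.
No new person acquires control, so the clause is not triggered.

No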